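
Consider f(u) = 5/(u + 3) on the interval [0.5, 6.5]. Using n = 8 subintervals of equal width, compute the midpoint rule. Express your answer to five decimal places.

Δu = (6.5 − 0.5)/8 = 0.75.
Midpoints: 0.875, 1.625, 2.375, 3.125, 3.875, 4.625, 5.375, 6.125.
f(0.875) = 40/31, f(1.625) = 40/37, f(2.375) = 40/43, f(3.125) = 40/49, f(3.875) = 8/11, f(4.625) = 40/61, f(5.375) = 40/67, f(6.125) = 40/73.
Sum = Δu · [f(0.875) + f(1.625) + f(2.375) + ...].
Sum ≈ 4.98445.

4.98445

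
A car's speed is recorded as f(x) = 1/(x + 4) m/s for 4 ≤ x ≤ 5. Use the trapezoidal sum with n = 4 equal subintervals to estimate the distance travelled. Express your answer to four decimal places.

Δx = (5 − 4)/4 = 0.25.
f(4) = 0.125, f(4.25) = 4/33, f(4.5) = 2/17, f(4.75) = 4/35, f(5) = 1/9.
T_4 = (Δx/2)·[f(x_0) + 2f(x_1) + 2f(x_2) + 2f(x_3) + f(x_4)].
Sum ≈ 0.1178.

0.1178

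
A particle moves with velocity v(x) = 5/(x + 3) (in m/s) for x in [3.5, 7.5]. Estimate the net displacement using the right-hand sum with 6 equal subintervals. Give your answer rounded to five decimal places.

2.30288

Δx = (7.5 − 3.5)/6 = 2/3.
Right endpoints: 25/6, 29/6, 5.5, 37/6, 41/6, 7.5.
v(25/6) = 30/43, v(29/6) = 30/47, v(5.5) = 10/17, v(37/6) = 6/11, v(41/6) = 30/59, v(7.5) = 10/21.
Sum = Δx · [v(25/6) + v(29/6) + v(5.5) + ...].
Sum ≈ 2.30288.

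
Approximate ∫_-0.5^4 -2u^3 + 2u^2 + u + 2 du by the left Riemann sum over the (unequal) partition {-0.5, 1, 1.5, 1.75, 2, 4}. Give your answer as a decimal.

Subinterval widths: 1.5, 0.5, 0.25, 0.25, 2.
Left endpoints: -0.5, 1, 1.5, 1.75, 2.
f(-0.5) = 2.25, f(1) = 3, f(1.5) = 1.25, f(1.75) = -0.84375, f(2) = -4.
Sum = Σ Δu_i · f(u_i).
Sum = -3.0234375.

-3.0234375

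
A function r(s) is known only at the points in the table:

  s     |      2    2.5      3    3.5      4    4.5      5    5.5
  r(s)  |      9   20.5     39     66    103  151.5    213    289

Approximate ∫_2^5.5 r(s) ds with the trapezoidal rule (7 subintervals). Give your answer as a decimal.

Δs = 0.5.
T_7 = (0.5/2)·[9 + 2·20.5 + 2·39 + 2·66 + 2·103 + 2·151.5 + 2·213 + 289] = 371.

371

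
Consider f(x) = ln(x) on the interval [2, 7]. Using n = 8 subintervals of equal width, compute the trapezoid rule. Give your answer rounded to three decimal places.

7.224

Δx = (7 − 2)/8 = 0.625.
f(2) ≈ 0.693, f(2.625) ≈ 0.965, f(3.25) ≈ 1.179, f(3.875) ≈ 1.355, f(4.5) ≈ 1.504, f(5.125) ≈ 1.634, f(5.75) ≈ 1.749, f(6.375) ≈ 1.852, f(7) ≈ 1.946.
T_8 = (Δx/2)·[f(x_0) + 2f(x_1) + ... + 2f(x_{7}) + f(x_8)].
Sum ≈ 7.224.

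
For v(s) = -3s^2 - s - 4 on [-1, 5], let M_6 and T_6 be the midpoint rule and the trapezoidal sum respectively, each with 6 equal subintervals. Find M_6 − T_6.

M_6 = -160.5.
T_6 = -165.
M_6 − T_6 = 4.5.

4.5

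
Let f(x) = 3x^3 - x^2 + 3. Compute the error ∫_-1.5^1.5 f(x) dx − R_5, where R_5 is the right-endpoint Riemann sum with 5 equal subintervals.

Exact integral: ∫_-1.5^1.5 f(x) dx = 6.75.
R_5 = 12.645.
Error = 6.75 − 12.645 = -5.895.

-5.895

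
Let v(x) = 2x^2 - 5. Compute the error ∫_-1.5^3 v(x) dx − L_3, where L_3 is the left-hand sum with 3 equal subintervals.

Exact integral: ∫_-1.5^3 v(x) dx = -2.25.
L_3 = -9.
Error = -2.25 − (-9) = 6.75.

6.75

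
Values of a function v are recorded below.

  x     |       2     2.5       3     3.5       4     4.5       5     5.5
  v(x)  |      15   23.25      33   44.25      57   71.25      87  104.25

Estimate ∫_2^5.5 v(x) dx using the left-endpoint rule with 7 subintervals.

165.375

Δx = 0.5.
Sum = 0.5·[15 + 23.25 + 33 + 44.25 + 57 + 71.25 + 87] = 165.375.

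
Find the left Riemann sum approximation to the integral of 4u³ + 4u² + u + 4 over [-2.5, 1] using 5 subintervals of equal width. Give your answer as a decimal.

Δu = (1 − (-2.5))/5 = 0.7.
Left endpoints: -2.5, -1.8, -1.1, -0.4, 0.3.
f(-2.5) = -36, f(-1.8) = -8.168, f(-1.1) = 2.416, f(-0.4) = 3.984, f(0.3) = 4.768.
Sum = Δu · [f(-2.5) + f(-1.8) + f(-1.1) + f(-0.4) + f(0.3)].
Sum = -23.1.

-23.1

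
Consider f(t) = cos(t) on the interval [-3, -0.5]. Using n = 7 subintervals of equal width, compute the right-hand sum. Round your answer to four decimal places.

Δt = (-0.5 − (-3))/7 = 5/14.
Right endpoints: -37/14, -16/7, -27/14, -11/7, -17/14, -6/7, -0.5.
f(-37/14) ≈ -0.8782, f(-16/7) ≈ -0.6556, f(-27/14) ≈ -0.3502, f(-11/7) ≈ -0.0006, f(-17/14) ≈ 0.3490, f(-6/7) ≈ 0.6546, f(-0.5) ≈ 0.8776.
Sum = Δt · [f(-37/14) + f(-16/7) + f(-27/14) + ...].
Sum ≈ -0.0012.

-0.0012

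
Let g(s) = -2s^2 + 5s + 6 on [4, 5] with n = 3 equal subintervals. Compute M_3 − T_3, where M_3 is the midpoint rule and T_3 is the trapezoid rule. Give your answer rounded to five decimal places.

M_3 ≈ -12.1481481.
T_3 ≈ -12.2037037.
M_3 − T_3 ≈ 0.05556.

0.05556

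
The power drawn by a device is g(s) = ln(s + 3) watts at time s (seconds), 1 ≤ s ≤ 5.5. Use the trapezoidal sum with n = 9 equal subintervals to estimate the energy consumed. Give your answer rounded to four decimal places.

8.1426

Δs = (5.5 − 1)/9 = 0.5.
g(1) ≈ 1.3863, g(1.5) ≈ 1.5041, g(2) ≈ 1.6094, g(2.5) ≈ 1.7047, g(3) ≈ 1.7918, g(3.5) ≈ 1.8718, g(4) ≈ 1.9459, g(4.5) ≈ 2.0149, g(5) ≈ 2.0794, g(5.5) ≈ 2.1401.
T_9 = (Δs/2)·[g(s_0) + 2g(s_1) + ... + 2g(s_{8}) + g(s_9)].
Sum ≈ 8.1426.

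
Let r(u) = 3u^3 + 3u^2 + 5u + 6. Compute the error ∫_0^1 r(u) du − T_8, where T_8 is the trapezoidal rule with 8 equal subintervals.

-0.01953125

Exact integral: ∫_0^1 r(u) du = 10.25.
T_8 = 10.26953125.
Error = 10.25 − 10.26953125 = -0.01953125.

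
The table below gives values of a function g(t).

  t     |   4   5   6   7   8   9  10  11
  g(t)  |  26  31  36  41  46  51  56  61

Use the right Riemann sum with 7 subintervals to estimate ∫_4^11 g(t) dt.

322

Δt = 1.
Sum = 1·[31 + 36 + 41 + 46 + 51 + 56 + 61] = 322.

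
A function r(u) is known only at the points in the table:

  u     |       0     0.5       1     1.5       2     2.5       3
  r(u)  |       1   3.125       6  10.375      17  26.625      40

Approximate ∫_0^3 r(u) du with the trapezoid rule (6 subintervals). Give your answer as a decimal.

Δu = 0.5.
T_6 = (0.5/2)·[1 + 2·3.125 + 2·6 + 2·10.375 + 2·17 + 2·26.625 + 40] = 41.8125.

41.8125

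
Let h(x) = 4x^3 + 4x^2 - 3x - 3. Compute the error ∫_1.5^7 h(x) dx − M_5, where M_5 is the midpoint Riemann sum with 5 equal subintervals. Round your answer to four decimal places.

Exact integral: ∫_1.5^7 h(x) dx ≈ 2762.145833.
M_5 = 2731.64375.
Error ≈ 2762.145833 − 2731.64375 ≈ 30.5021.

30.5021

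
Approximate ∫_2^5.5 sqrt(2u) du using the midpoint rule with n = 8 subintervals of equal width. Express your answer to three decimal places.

9.496

Δu = (5.5 − 2)/8 = 0.4375.
Midpoints: 2.21875, 2.65625, 3.09375, 3.53125, 3.96875, 4.40625, 4.84375, 5.28125.
f(2.21875) ≈ 2.107, f(2.65625) ≈ 2.305, f(3.09375) ≈ 2.487, f(3.53125) ≈ 2.658, f(3.96875) ≈ 2.817, f(4.40625) ≈ 2.969, f(4.84375) ≈ 3.112, f(5.28125) ≈ 3.250.
Sum = Δu · [f(2.21875) + f(2.65625) + f(3.09375) + ...].
Sum ≈ 9.496.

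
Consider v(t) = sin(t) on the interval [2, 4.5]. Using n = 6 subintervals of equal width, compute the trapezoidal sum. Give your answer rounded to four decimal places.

Δt = (4.5 − 2)/6 = 5/12.
v(2) ≈ 0.9093, v(29/12) ≈ 0.6631, v(17/6) ≈ 0.3034, v(3.25) ≈ -0.1082, v(11/3) ≈ -0.5013, v(49/12) ≈ -0.8086, v(4.5) ≈ -0.9775.
T_6 = (Δt/2)·[v(t_0) + 2v(t_1) + ... + 2v(t_{5}) + v(t_6)].
Sum ≈ -0.2024.

-0.2024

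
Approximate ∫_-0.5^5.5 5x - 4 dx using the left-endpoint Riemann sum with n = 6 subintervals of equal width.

Δx = (5.5 − (-0.5))/6 = 1.
Left endpoints: -0.5, 0.5, 1.5, 2.5, 3.5, 4.5.
f(-0.5) = -6.5, f(0.5) = -1.5, f(1.5) = 3.5, f(2.5) = 8.5, f(3.5) = 13.5, f(4.5) = 18.5.
Sum = Δx · [f(-0.5) + f(0.5) + f(1.5) + ...].
Sum = 36.

36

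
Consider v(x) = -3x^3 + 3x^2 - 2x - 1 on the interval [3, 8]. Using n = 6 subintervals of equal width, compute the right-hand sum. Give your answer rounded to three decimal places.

Δx = (8 − 3)/6 = 5/6.
Right endpoints: 23/6, 14/3, 5.5, 19/3, 43/6, 8.
v(23/6) = -9617/72, v(14/3) = -2249/9, v(5.5) = -420.375, v(19/3) = -5899/9, v(43/6) = -69517/72, v(8) = -1361.
Sum = Δx · [v(23/6) + v(14/3) + v(5.5) + ...].
Sum ≈ -3154.826.

-3154.826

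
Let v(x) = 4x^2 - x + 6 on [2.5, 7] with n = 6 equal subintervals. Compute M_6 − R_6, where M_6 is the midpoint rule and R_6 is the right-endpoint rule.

M_6 = 441.28125.
R_6 = 506.25.
M_6 − R_6 = -64.96875.

-64.96875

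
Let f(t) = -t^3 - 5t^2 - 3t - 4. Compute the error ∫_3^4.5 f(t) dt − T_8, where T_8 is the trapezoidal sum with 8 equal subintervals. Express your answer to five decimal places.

0.14282

Exact integral: ∫_3^4.5 f(t) dt = -212.015625.
T_8 ≈ -212.1584473.
Error ≈ -212.015625 − (-212.1584473) ≈ 0.14282.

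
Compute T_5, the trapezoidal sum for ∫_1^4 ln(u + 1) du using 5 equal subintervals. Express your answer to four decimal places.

Δu = (4 − 1)/5 = 0.6.
f(1) ≈ 0.6931, f(1.6) ≈ 0.9555, f(2.2) ≈ 1.1632, f(2.8) ≈ 1.3350, f(3.4) ≈ 1.4816, f(4) ≈ 1.6094.
T_5 = (Δu/2)·[f(u_0) + 2f(u_1) + ... + 2f(u_{4}) + f(u_5)].
Sum ≈ 3.6519.

3.6519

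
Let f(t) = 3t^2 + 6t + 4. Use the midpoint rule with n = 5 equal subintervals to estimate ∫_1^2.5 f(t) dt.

Δt = (2.5 − 1)/5 = 0.3.
Midpoints: 1.15, 1.45, 1.75, 2.05, 2.35.
f(1.15) = 14.8675, f(1.45) = 19.0075, f(1.75) = 23.6875, f(2.05) = 28.9075, f(2.35) = 34.6675.
Sum = Δt · [f(1.15) + f(1.45) + f(1.75) + f(2.05) + f(2.35)].
Sum = 36.34125.

36.34125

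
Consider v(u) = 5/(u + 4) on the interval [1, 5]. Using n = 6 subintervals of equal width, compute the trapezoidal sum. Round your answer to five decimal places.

Δu = (5 − 1)/6 = 2/3.
v(1) = 1, v(5/3) = 15/17, v(7/3) = 15/19, v(3) = 5/7, v(11/3) = 15/23, v(13/3) = 0.6, v(5) = 5/9.
T_6 = (Δu/2)·[v(u_0) + 2v(u_1) + ... + 2v(u_{5}) + v(u_6)].
Sum ≈ 2.94404.

2.94404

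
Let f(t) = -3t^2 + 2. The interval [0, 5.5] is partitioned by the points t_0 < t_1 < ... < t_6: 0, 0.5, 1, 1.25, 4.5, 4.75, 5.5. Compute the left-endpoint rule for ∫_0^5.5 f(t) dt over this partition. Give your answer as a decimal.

Subinterval widths: 0.5, 0.5, 0.25, 3.25, 0.25, 0.75.
Left endpoints: 0, 0.5, 1, 1.25, 4.5, 4.75.
f(0) = 2, f(0.5) = 1.25, f(1) = -1, f(1.25) = -2.6875, f(4.5) = -58.75, f(4.75) = -65.6875.
Sum = Σ Δt_i · f(t_i).
Sum = -71.3125.

-71.3125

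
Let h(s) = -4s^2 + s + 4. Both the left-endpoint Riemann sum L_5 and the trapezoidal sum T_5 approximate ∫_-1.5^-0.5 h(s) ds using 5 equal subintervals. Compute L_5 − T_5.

-0.9

L_5 = -2.26.
T_5 = -1.36.
L_5 − T_5 = -0.9.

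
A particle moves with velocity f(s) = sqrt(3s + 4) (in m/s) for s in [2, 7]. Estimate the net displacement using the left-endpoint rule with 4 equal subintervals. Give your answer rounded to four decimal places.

Δs = (7 − 2)/4 = 1.25.
Left endpoints: 2, 3.25, 4.5, 5.75.
f(2) ≈ 3.1623, f(3.25) ≈ 3.7081, f(4.5) ≈ 4.1833, f(5.75) ≈ 4.6098.
Sum = Δs · [f(2) + f(3.25) + f(4.5) + f(5.75)].
Sum ≈ 19.5793.

19.5793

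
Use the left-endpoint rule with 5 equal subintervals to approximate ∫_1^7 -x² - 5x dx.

-188.64

Δx = (7 − 1)/5 = 1.2.
Left endpoints: 1, 2.2, 3.4, 4.6, 5.8.
f(1) = -6, f(2.2) = -15.84, f(3.4) = -28.56, f(4.6) = -44.16, f(5.8) = -62.64.
Sum = Δx · [f(1) + f(2.2) + f(3.4) + f(4.6) + f(5.8)].
Sum = -188.64.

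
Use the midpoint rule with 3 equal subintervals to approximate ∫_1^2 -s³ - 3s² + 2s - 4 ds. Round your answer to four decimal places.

Δs = (2 − 1)/3 = 1/3.
Midpoints: 7/6, 1.5, 11/6.
f(7/6) = -1585/216, f(1.5) = -11.125, f(11/6) = -3581/216.
Sum = Δs · [f(7/6) + f(1.5) + f(11/6)].
Sum ≈ -11.6806.

-11.6806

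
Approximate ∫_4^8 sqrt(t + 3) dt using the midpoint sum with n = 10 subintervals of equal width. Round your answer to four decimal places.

Δt = (8 − 4)/10 = 0.4.
Midpoints: 4.2, 4.6, 5, 5.4, 5.8, 6.2, 6.6, 7, 7.4, 7.8.
f(4.2) ≈ 2.6833, f(4.6) ≈ 2.7568, f(5) ≈ 2.8284, f(5.4) ≈ 2.8983, f(5.8) ≈ 2.9665, f(6.2) ≈ 3.0332, f(6.6) ≈ 3.0984, f(7) ≈ 3.1623, f(7.4) ≈ 3.2249, f(7.8) ≈ 3.2863.
Sum = Δt · [f(4.2) + f(4.6) + f(5) + ...].
Sum ≈ 11.9753.

11.9753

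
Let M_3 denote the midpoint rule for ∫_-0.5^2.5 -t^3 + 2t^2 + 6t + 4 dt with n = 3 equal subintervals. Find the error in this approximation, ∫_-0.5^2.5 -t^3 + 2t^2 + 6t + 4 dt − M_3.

-0.25

Exact integral: ∫_-0.5^2.5 f(t) dt = 30.75.
M_3 = 31.
Error = 30.75 − 31 = -0.25.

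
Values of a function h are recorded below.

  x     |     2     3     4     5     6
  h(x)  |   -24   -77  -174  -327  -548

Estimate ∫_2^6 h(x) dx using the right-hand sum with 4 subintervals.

Δx = 1.
Sum = 1·[(-77) + (-174) + (-327) + (-548)] = -1126.

-1126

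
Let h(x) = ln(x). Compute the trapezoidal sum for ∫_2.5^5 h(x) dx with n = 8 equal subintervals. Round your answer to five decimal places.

3.25484

Δx = (5 − 2.5)/8 = 0.3125.
h(2.5) ≈ 0.91629, h(2.8125) ≈ 1.03407, h(3.125) ≈ 1.13943, h(3.4375) ≈ 1.23474, h(3.75) ≈ 1.32176, h(4.0625) ≈ 1.40180, h(4.375) ≈ 1.47591, h(4.6875) ≈ 1.54490, h(5) ≈ 1.60944.
T_8 = (Δx/2)·[h(x_0) + 2h(x_1) + ... + 2h(x_{7}) + h(x_8)].
Sum ≈ 3.25484.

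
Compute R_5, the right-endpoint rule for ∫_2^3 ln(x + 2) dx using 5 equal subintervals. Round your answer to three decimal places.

Δx = (3 − 2)/5 = 0.2.
Right endpoints: 2.2, 2.4, 2.6, 2.8, 3.
f(2.2) ≈ 1.435, f(2.4) ≈ 1.482, f(2.6) ≈ 1.526, f(2.8) ≈ 1.569, f(3) ≈ 1.609.
Sum = Δx · [f(2.2) + f(2.4) + f(2.6) + f(2.8) + f(3)].
Sum ≈ 1.524.

1.524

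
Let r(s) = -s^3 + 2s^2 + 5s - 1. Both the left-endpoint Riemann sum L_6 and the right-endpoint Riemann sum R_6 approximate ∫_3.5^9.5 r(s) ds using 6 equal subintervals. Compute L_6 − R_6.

L_6 = -970.
R_6 = -1598.5.
L_6 − R_6 = 628.5.

628.5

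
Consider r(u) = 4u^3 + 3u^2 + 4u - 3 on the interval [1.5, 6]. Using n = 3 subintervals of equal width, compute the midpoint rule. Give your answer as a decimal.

Δu = (6 − 1.5)/3 = 1.5.
Midpoints: 2.25, 3.75, 5.25.
r(2.25) = 66.75, r(3.75) = 265.125, r(5.25) = 679.5.
Sum = Δu · [r(2.25) + r(3.75) + r(5.25)].
Sum = 1517.0625.

1517.0625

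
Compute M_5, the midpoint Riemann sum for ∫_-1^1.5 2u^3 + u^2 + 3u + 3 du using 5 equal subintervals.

Δu = (1.5 − (-1))/5 = 0.5.
Midpoints: -0.75, -0.25, 0.25, 0.75, 1.25.
f(-0.75) = 0.46875, f(-0.25) = 2.28125, f(0.25) = 3.84375, f(0.75) = 6.65625, f(1.25) = 12.21875.
Sum = Δu · [f(-0.75) + f(-0.25) + f(0.25) + f(0.75) + f(1.25)].
Sum = 12.734375.

12.734375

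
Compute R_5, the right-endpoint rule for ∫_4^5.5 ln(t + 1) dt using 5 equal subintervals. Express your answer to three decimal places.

Δt = (5.5 − 4)/5 = 0.3.
Right endpoints: 4.3, 4.6, 4.9, 5.2, 5.5.
f(4.3) ≈ 1.668, f(4.6) ≈ 1.723, f(4.9) ≈ 1.775, f(5.2) ≈ 1.825, f(5.5) ≈ 1.872.
Sum = Δt · [f(4.3) + f(4.6) + f(4.9) + f(5.2) + f(5.5)].
Sum ≈ 2.659.

2.659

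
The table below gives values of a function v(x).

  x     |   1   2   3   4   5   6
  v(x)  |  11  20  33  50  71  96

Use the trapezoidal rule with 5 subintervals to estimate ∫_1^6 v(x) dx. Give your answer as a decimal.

227.5

Δx = 1.
T_5 = (1/2)·[11 + 2·20 + 2·33 + 2·50 + 2·71 + 96] = 227.5.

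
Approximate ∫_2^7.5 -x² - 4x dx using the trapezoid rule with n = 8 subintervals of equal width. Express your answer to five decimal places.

-242.89160

Δx = (7.5 − 2)/8 = 0.6875.
f(2) = -12, f(2.6875) = -17.97265625, f(3.375) = -24.890625, f(4.0625) = -32.75390625, f(4.75) = -41.5625, f(5.4375) = -51.31640625, f(6.125) = -62.015625, f(6.8125) = -73.66015625, f(7.5) = -86.25.
T_8 = (Δx/2)·[f(x_0) + 2f(x_1) + ... + 2f(x_{7}) + f(x_8)].
Sum ≈ -242.89160.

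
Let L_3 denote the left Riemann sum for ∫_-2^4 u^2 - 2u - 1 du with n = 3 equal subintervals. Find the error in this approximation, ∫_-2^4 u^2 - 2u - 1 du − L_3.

-4

Exact integral: ∫_-2^4 f(u) du = 6.
L_3 = 10.
Error = 6 − 10 = -4.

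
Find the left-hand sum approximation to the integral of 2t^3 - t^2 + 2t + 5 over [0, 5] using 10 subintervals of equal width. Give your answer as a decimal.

Δt = (5 − 0)/10 = 0.5.
Left endpoints: 0, 0.5, 1, 1.5, 2, 2.5, 3, 3.5, 4, 4.5.
f(0) = 5, f(0.5) = 6, f(1) = 8, f(1.5) = 12.5, f(2) = 21, f(2.5) = 35, f(3) = 56, f(3.5) = 85.5, f(4) = 125, f(4.5) = 176.
Sum = Δt · [f(0) + f(0.5) + f(1) + ...].
Sum = 265.

265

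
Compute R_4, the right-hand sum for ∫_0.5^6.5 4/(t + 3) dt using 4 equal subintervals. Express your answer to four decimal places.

3.5047

Δt = (6.5 − 0.5)/4 = 1.5.
Right endpoints: 2, 3.5, 5, 6.5.
f(2) = 0.8, f(3.5) = 8/13, f(5) = 0.5, f(6.5) = 8/19.
Sum = Δt · [f(2) + f(3.5) + f(5) + f(6.5)].
Sum ≈ 3.5047.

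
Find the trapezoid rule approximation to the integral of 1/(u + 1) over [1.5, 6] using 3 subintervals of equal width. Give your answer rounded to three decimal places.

1.055

Δu = (6 − 1.5)/3 = 1.5.
f(1.5) = 0.4, f(3) = 0.25, f(4.5) = 2/11, f(6) = 1/7.
T_3 = (Δu/2)·[f(u_0) + 2f(u_1) + 2f(u_2) + f(u_3)].
Sum ≈ 1.055.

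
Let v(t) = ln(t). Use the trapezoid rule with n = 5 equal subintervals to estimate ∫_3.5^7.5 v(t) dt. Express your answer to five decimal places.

Δt = (7.5 − 3.5)/5 = 0.8.
v(3.5) ≈ 1.25276, v(4.3) ≈ 1.45862, v(5.1) ≈ 1.62924, v(5.9) ≈ 1.77495, v(6.7) ≈ 1.90211, v(7.5) ≈ 2.01490.
T_5 = (Δt/2)·[v(t_0) + 2v(t_1) + ... + 2v(t_{4}) + v(t_5)].
Sum ≈ 6.71900.

6.71900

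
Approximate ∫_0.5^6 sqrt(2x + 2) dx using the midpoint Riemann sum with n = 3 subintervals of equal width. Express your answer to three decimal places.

15.770

Δx = (6 − 0.5)/3 = 11/6.
Midpoints: 17/12, 3.25, 61/12.
f(17/12) ≈ 2.198, f(3.25) ≈ 2.915, f(61/12) ≈ 3.488.
Sum = Δx · [f(17/12) + f(3.25) + f(61/12)].
Sum ≈ 15.770.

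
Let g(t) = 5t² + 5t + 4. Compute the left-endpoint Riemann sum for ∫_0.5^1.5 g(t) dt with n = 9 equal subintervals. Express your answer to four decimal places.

Δt = (1.5 − 0.5)/9 = 1/9.
Left endpoints: 0.5, 11/18, 13/18, 5/6, 17/18, 19/18, 7/6, 23/18, 25/18.
g(0.5) = 7.75, g(11/18) = 2891/324, g(13/18) = 3311/324, g(5/6) = 419/36, g(17/18) = 4271/324, g(19/18) = 4811/324, g(7/6) = 599/36, g(23/18) = 6011/324, g(25/18) = 6671/324.
Sum = Δt · [g(0.5) + g(11/18) + g(13/18) + ...].
Sum ≈ 13.5936.

13.5936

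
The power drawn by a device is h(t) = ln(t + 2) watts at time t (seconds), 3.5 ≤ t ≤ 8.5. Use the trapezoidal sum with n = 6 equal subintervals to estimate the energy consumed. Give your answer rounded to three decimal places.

10.308

Δt = (8.5 − 3.5)/6 = 5/6.
h(3.5) ≈ 1.705, h(13/3) ≈ 1.846, h(31/6) ≈ 1.969, h(6) ≈ 2.079, h(41/6) ≈ 2.179, h(23/3) ≈ 2.269, h(8.5) ≈ 2.351.
T_6 = (Δt/2)·[h(t_0) + 2h(t_1) + ... + 2h(t_{5}) + h(t_6)].
Sum ≈ 10.308.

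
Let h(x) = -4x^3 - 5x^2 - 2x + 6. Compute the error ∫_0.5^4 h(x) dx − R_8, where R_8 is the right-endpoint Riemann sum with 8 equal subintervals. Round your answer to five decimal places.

78.22135

Exact integral: ∫_0.5^4 h(x) dx ≈ -357.1458333.
R_8 = -435.3671875.
Error ≈ -357.1458333 − (-435.3671875) ≈ 78.22135.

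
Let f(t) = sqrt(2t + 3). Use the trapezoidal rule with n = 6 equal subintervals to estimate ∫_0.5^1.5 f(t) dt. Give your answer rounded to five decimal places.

2.23210

Δt = (1.5 − 0.5)/6 = 1/6.
f(0.5) ≈ 2.00000, f(2/3) ≈ 2.08167, f(5/6) ≈ 2.16025, f(1) ≈ 2.23607, f(7/6) ≈ 2.30940, f(4/3) ≈ 2.38048, f(1.5) ≈ 2.44949.
T_6 = (Δt/2)·[f(t_0) + 2f(t_1) + ... + 2f(t_{5}) + f(t_6)].
Sum ≈ 2.23210.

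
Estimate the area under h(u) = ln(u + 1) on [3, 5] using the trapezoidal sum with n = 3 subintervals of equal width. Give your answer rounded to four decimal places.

3.2023

Δu = (5 − 3)/3 = 2/3.
h(3) ≈ 1.3863, h(11/3) ≈ 1.5404, h(13/3) ≈ 1.6740, h(5) ≈ 1.7918.
T_3 = (Δu/2)·[h(u_0) + 2h(u_1) + 2h(u_2) + h(u_3)].
Sum ≈ 3.2023.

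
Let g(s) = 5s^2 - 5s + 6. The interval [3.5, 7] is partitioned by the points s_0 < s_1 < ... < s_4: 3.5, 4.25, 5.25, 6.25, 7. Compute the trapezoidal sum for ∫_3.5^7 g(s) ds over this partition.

Subinterval widths: 0.75, 1, 1, 0.75.
g(3.5) = 49.75, g(4.25) = 75.0625, g(5.25) = 117.5625, g(6.25) = 170.0625, g(7) = 216.
On each subinterval the trapezoid contributes (Δs_i/2)·[g(s_{i-1}) + g(s_i)].
Sum = 431.703125.

431.703125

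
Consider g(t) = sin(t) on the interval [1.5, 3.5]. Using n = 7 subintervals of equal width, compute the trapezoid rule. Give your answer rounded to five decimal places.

Δt = (3.5 − 1.5)/7 = 2/7.
g(1.5) ≈ 0.99749, g(25/14) ≈ 0.97699, g(29/14) ≈ 0.87728, g(33/14) ≈ 0.70644, g(37/14) ≈ 0.47832, g(41/14) ≈ 0.21141, g(45/14) ≈ -0.07263, g(3.5) ≈ -0.35078.
T_7 = (Δt/2)·[g(t_0) + 2g(t_1) + ... + 2g(t_{6}) + g(t_7)].
Sum ≈ 1.00033.

1.00033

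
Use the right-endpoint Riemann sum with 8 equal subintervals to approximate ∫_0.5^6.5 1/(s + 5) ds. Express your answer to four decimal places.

0.7032

Δs = (6.5 − 0.5)/8 = 0.75.
Right endpoints: 1.25, 2, 2.75, 3.5, 4.25, 5, 5.75, 6.5.
f(1.25) = 0.16, f(2) = 1/7, f(2.75) = 4/31, f(3.5) = 2/17, f(4.25) = 4/37, f(5) = 0.1, f(5.75) = 4/43, f(6.5) = 2/23.
Sum = Δs · [f(1.25) + f(2) + f(2.75) + ...].
Sum ≈ 0.7032.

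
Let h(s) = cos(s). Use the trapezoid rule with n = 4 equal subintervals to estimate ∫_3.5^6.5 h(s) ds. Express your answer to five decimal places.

0.53912

Δs = (6.5 − 3.5)/4 = 0.75.
h(3.5) ≈ -0.93646, h(4.25) ≈ -0.44609, h(5) ≈ 0.28366, h(5.75) ≈ 0.86119, h(6.5) ≈ 0.97659.
T_4 = (Δs/2)·[h(s_0) + 2h(s_1) + 2h(s_2) + 2h(s_3) + h(s_4)].
Sum ≈ 0.53912.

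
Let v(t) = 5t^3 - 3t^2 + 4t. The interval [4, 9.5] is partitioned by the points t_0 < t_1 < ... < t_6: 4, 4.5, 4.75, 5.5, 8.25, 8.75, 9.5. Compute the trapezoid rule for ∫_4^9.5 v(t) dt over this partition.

9582.140625

Subinterval widths: 0.5, 0.25, 0.75, 2.75, 0.5, 0.75.
v(4) = 288, v(4.5) = 412.875, v(4.75) = 487.171875, v(5.5) = 763.125, v(8.25) = 2636.390625, v(8.75) = 3154.921875, v(9.5) = 4054.125.
On each subinterval the trapezoid contributes (Δt_i/2)·[v(t_{i-1}) + v(t_i)].
Sum = 9582.140625.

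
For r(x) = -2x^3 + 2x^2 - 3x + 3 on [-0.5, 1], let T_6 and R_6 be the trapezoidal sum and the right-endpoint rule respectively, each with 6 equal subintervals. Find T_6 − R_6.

T_6 = 3.6640625.
R_6 = 3.0078125.
T_6 − R_6 = 0.65625.

0.65625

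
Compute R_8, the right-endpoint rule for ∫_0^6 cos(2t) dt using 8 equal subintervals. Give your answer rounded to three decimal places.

-0.275

Δt = (6 − 0)/8 = 0.75.
Right endpoints: 0.75, 1.5, 2.25, 3, 3.75, 4.5, 5.25, 6.
f(0.75) ≈ 0.071, f(1.5) ≈ -0.990, f(2.25) ≈ -0.211, f(3) ≈ 0.960, f(3.75) ≈ 0.347, f(4.5) ≈ -0.911, f(5.25) ≈ -0.476, f(6) ≈ 0.844.
Sum = Δt · [f(0.75) + f(1.5) + f(2.25) + ...].
Sum ≈ -0.275.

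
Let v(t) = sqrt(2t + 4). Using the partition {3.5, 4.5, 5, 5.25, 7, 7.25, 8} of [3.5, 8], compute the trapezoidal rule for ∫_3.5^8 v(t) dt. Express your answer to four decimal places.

Subinterval widths: 1, 0.5, 0.25, 1.75, 0.25, 0.75.
v(3.5) ≈ 3.3166, v(4.5) ≈ 3.6056, v(5) ≈ 3.7417, v(5.25) ≈ 3.8079, v(7) ≈ 4.2426, v(7.25) ≈ 4.3012, v(8) ≈ 4.4721.
On each subinterval the trapezoid contributes (Δt_i/2)·[v(t_{i-1}) + v(t_i)].
Sum ≈ 17.6438.

17.6438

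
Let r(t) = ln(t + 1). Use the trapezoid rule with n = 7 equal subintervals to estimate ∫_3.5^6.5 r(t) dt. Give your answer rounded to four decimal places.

5.3421

Δt = (6.5 − 3.5)/7 = 3/7.
r(3.5) ≈ 1.5041, r(55/14) ≈ 1.5950, r(61/14) ≈ 1.6784, r(67/14) ≈ 1.7554, r(73/14) ≈ 1.8269, r(79/14) ≈ 1.8935, r(85/14) ≈ 1.9561, r(6.5) ≈ 2.0149.
T_7 = (Δt/2)·[r(t_0) + 2r(t_1) + ... + 2r(t_{6}) + r(t_7)].
Sum ≈ 5.3421.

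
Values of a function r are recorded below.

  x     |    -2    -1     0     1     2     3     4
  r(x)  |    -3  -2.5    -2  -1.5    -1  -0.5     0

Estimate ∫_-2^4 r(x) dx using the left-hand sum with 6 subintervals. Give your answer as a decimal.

-10.5

Δx = 1.
Sum = 1·[(-3) + (-2.5) + (-2) + (-1.5) + (-1) + (-0.5)] = -10.5.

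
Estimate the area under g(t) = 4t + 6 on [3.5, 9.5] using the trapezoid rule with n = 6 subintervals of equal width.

192

Δt = (9.5 − 3.5)/6 = 1.
g(3.5) = 20, g(4.5) = 24, g(5.5) = 28, g(6.5) = 32, g(7.5) = 36, g(8.5) = 40, g(9.5) = 44.
T_6 = (Δt/2)·[g(t_0) + 2g(t_1) + ... + 2g(t_{5}) + g(t_6)].
Sum = 192.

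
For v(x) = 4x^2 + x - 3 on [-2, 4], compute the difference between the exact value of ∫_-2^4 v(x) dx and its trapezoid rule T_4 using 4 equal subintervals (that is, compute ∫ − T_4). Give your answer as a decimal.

Exact integral: ∫_-2^4 v(x) dx = 84.
T_4 = 93.
Error = 84 − 93 = -9.

-9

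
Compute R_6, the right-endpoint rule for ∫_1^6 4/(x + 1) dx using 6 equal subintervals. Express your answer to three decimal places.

4.468

Δx = (6 − 1)/6 = 5/6.
Right endpoints: 11/6, 8/3, 3.5, 13/3, 31/6, 6.
f(11/6) = 24/17, f(8/3) = 12/11, f(3.5) = 8/9, f(13/3) = 0.75, f(31/6) = 24/37, f(6) = 4/7.
Sum = Δx · [f(11/6) + f(8/3) + f(3.5) + ...].
Sum ≈ 4.468.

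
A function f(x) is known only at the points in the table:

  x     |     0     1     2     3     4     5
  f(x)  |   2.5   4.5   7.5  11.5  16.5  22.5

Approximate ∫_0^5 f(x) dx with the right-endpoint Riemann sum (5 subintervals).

Δx = 1.
Sum = 1·[4.5 + 7.5 + 11.5 + 16.5 + 22.5] = 62.5.

62.5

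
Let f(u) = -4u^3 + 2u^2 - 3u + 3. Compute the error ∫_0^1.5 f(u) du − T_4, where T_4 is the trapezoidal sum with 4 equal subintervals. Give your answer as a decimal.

0.24609375

Exact integral: ∫_0^1.5 f(u) du = -1.6875.
T_4 = -1.93359375.
Error = -1.6875 − (-1.93359375) = 0.24609375.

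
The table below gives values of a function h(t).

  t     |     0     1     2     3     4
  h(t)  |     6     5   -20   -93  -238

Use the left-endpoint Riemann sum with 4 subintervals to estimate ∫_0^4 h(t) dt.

Δt = 1.
Sum = 1·[6 + 5 + (-20) + (-93)] = -102.

-102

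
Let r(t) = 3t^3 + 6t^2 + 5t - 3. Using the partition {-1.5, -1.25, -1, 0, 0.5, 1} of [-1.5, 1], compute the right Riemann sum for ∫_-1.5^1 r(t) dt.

0.50390625

Subinterval widths: 0.25, 0.25, 1, 0.5, 0.5.
Right endpoints: -1.25, -1, 0, 0.5, 1.
r(-1.25) = -5.734375, r(-1) = -5, r(0) = -3, r(0.5) = 1.375, r(1) = 11.
Sum = Σ Δt_i · r(t_i).
Sum = 0.50390625.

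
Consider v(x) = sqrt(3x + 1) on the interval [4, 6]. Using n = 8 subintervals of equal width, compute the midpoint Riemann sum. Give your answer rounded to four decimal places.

7.9884

Δx = (6 − 4)/8 = 0.25.
Midpoints: 4.125, 4.375, 4.625, 4.875, 5.125, 5.375, 5.625, 5.875.
v(4.125) ≈ 3.6572, v(4.375) ≈ 3.7583, v(4.625) ≈ 3.8568, v(4.875) ≈ 3.9528, v(5.125) ≈ 4.0466, v(5.375) ≈ 4.1382, v(5.625) ≈ 4.2279, v(5.875) ≈ 4.3157.
Sum = Δx · [v(4.125) + v(4.375) + v(4.625) + ...].
Sum ≈ 7.9884.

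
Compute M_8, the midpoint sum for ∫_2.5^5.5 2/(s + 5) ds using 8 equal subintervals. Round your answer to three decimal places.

0.673

Δs = (5.5 − 2.5)/8 = 0.375.
Midpoints: 2.6875, 3.0625, 3.4375, 3.8125, 4.1875, 4.5625, 4.9375, 5.3125.
f(2.6875) = 32/123, f(3.0625) = 32/129, f(3.4375) = 32/135, f(3.8125) = 32/141, f(4.1875) = 32/147, f(4.5625) = 32/153, f(4.9375) = 32/159, f(5.3125) = 32/165.
Sum = Δs · [f(2.6875) + f(3.0625) + f(3.4375) + ...].
Sum ≈ 0.673.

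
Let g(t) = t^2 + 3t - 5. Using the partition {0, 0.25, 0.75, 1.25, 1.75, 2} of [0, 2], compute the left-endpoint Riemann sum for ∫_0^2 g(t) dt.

Subinterval widths: 0.25, 0.5, 0.5, 0.5, 0.25.
Left endpoints: 0, 0.25, 0.75, 1.25, 1.75.
g(0) = -5, g(0.25) = -4.1875, g(0.75) = -2.1875, g(1.25) = 0.3125, g(1.75) = 3.3125.
Sum = Σ Δt_i · g(t_i).
Sum = -3.453125.

-3.453125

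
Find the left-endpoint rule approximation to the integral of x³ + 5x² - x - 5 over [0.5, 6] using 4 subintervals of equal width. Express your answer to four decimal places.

Δx = (6 − 0.5)/4 = 1.375.
Left endpoints: 0.5, 1.875, 3.25, 4.625.
f(0.5) = -4.125, f(1.875) = 8855/512, f(3.25) = 78.890625, f(4.625) = 100485/512.
Sum = Δx · [f(0.5) + f(1.875) + f(3.25) + f(4.625)].
Sum ≈ 396.4404.

396.4404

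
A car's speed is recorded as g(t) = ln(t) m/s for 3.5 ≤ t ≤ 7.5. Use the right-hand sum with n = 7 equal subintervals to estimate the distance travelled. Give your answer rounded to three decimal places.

6.941

Δt = (7.5 − 3.5)/7 = 4/7.
Right endpoints: 57/14, 65/14, 73/14, 81/14, 89/14, 97/14, 7.5.
g(57/14) ≈ 1.404, g(65/14) ≈ 1.535, g(73/14) ≈ 1.651, g(81/14) ≈ 1.755, g(89/14) ≈ 1.850, g(97/14) ≈ 1.936, g(7.5) ≈ 2.015.
Sum = Δt · [g(57/14) + g(65/14) + g(73/14) + ...].
Sum ≈ 6.941.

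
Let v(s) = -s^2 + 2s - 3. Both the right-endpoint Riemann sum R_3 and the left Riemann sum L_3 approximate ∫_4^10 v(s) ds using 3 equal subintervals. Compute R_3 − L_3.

-144

R_3 = -322.
L_3 = -178.
R_3 − L_3 = -144.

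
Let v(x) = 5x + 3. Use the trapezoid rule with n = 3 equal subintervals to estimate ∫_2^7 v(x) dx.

127.5

Δx = (7 − 2)/3 = 5/3.
v(2) = 13, v(11/3) = 64/3, v(16/3) = 89/3, v(7) = 38.
T_3 = (Δx/2)·[v(x_0) + 2v(x_1) + 2v(x_2) + v(x_3)].
Sum = 127.5.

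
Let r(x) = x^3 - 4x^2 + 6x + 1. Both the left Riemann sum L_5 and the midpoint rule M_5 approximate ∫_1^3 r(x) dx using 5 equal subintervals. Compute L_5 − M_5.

L_5 = 10.24.
M_5 = 11.28.
L_5 − M_5 = -1.04.

-1.04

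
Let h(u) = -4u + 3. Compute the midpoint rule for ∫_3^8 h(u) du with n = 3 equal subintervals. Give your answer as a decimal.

-95

Δu = (8 − 3)/3 = 5/3.
Midpoints: 23/6, 5.5, 43/6.
h(23/6) = -37/3, h(5.5) = -19, h(43/6) = -77/3.
Sum = Δu · [h(23/6) + h(5.5) + h(43/6)].
Sum = -95.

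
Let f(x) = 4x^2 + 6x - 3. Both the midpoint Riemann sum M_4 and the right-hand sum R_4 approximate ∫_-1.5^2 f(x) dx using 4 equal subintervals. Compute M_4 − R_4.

M_4 = 9.0234375.
R_4 = 23.953125.
M_4 − R_4 = -14.9296875.

-14.9296875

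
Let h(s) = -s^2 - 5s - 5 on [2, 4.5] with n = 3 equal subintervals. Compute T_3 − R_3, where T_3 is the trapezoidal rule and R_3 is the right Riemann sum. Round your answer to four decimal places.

11.9792

T_3 ≈ -81.122685.
R_3 ≈ -93.101852.
T_3 − R_3 ≈ 11.9792.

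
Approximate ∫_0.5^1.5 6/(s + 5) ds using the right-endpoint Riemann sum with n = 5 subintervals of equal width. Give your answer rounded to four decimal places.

0.9857

Δs = (1.5 − 0.5)/5 = 0.2.
Right endpoints: 0.7, 0.9, 1.1, 1.3, 1.5.
f(0.7) = 20/19, f(0.9) = 60/59, f(1.1) = 60/61, f(1.3) = 20/21, f(1.5) = 12/13.
Sum = Δs · [f(0.7) + f(0.9) + f(1.1) + f(1.3) + f(1.5)].
Sum ≈ 0.9857.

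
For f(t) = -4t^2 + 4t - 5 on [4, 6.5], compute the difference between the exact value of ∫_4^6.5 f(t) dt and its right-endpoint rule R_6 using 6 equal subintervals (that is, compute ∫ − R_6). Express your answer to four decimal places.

Exact integral: ∫_4^6.5 f(t) dt ≈ -240.833333.
R_6 ≈ -260.914352.
Error ≈ -240.833333 − (-260.914352) ≈ 20.0810.

20.0810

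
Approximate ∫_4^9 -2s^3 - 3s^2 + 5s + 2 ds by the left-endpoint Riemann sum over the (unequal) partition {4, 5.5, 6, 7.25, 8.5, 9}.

-2865.2421875

Subinterval widths: 1.5, 0.5, 1.25, 1.25, 0.5.
Left endpoints: 4, 5.5, 6, 7.25, 8.5.
f(4) = -154, f(5.5) = -394, f(6) = -508, f(7.25) = -881.59375, f(8.5) = -1400.5.
Sum = Σ Δs_i · f(s_i).
Sum = -2865.2421875.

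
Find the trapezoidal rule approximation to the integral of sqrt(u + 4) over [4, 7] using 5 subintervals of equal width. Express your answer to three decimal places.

Δu = (7 − 4)/5 = 0.6.
f(4) ≈ 2.828, f(4.6) ≈ 2.933, f(5.2) ≈ 3.033, f(5.8) ≈ 3.130, f(6.4) ≈ 3.225, f(7) ≈ 3.317.
T_5 = (Δu/2)·[f(u_0) + 2f(u_1) + ... + 2f(u_{4}) + f(u_5)].
Sum ≈ 9.236.

9.236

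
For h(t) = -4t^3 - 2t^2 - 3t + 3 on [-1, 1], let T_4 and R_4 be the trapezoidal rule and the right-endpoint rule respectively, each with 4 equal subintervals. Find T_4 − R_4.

3.5

T_4 = 4.5.
R_4 = 1.
T_4 − R_4 = 3.5.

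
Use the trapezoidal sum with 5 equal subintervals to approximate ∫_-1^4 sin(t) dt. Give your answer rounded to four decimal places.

Δt = (4 − (-1))/5 = 1.
f(-1) ≈ -0.8415, f(0) ≈ 0.0000, f(1) ≈ 0.8415, f(2) ≈ 0.9093, f(3) ≈ 0.1411, f(4) ≈ -0.7568.
T_5 = (Δt/2)·[f(t_0) + 2f(t_1) + ... + 2f(t_{4}) + f(t_5)].
Sum ≈ 1.0928.

1.0928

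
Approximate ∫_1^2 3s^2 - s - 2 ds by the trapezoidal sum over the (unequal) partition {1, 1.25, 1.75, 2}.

Subinterval widths: 0.25, 0.5, 0.25.
f(1) = 0, f(1.25) = 1.4375, f(1.75) = 5.4375, f(2) = 8.
On each subinterval the trapezoid contributes (Δs_i/2)·[f(s_{i-1}) + f(s_i)].
Sum = 3.578125.

3.578125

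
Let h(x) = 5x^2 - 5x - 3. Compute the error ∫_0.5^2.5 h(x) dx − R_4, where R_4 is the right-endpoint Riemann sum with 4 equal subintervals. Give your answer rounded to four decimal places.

Exact integral: ∫_0.5^2.5 h(x) dx ≈ 4.833333.
R_4 = 10.25.
Error ≈ 4.833333 − 10.25 ≈ -5.4167.

-5.4167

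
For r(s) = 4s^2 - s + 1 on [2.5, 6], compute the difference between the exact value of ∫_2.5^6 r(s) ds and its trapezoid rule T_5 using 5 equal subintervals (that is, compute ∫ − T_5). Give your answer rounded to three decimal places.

Exact integral: ∫_2.5^6 r(s) ds ≈ 255.79167.
T_5 = 256.935.
Error ≈ 255.79167 − 256.935 ≈ -1.143.

-1.143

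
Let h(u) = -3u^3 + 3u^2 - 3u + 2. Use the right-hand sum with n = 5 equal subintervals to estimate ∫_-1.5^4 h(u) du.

-237.16

Δu = (4 − (-1.5))/5 = 1.1.
Right endpoints: -0.4, 0.7, 1.8, 2.9, 4.
h(-0.4) = 3.872, h(0.7) = 0.341, h(1.8) = -11.176, h(2.9) = -54.637, h(4) = -154.
Sum = Δu · [h(-0.4) + h(0.7) + h(1.8) + h(2.9) + h(4)].
Sum = -237.16.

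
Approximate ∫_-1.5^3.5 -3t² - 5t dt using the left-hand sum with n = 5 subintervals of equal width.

-46.25

Δt = (3.5 − (-1.5))/5 = 1.
Left endpoints: -1.5, -0.5, 0.5, 1.5, 2.5.
f(-1.5) = 0.75, f(-0.5) = 1.75, f(0.5) = -3.25, f(1.5) = -14.25, f(2.5) = -31.25.
Sum = Δt · [f(-1.5) + f(-0.5) + f(0.5) + f(1.5) + f(2.5)].
Sum = -46.25.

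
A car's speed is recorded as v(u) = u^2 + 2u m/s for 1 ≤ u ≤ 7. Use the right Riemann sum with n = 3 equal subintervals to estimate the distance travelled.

Δu = (7 − 1)/3 = 2.
Right endpoints: 3, 5, 7.
v(3) = 15, v(5) = 35, v(7) = 63.
Sum = Δu · [v(3) + v(5) + v(7)].
Sum = 226.

226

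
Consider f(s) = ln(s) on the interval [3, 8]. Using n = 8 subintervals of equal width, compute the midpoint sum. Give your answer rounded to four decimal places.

Δs = (8 − 3)/8 = 0.625.
Midpoints: 3.3125, 3.9375, 4.5625, 5.1875, 5.8125, 6.4375, 7.0625, 7.6875.
f(3.3125) ≈ 1.1977, f(3.9375) ≈ 1.3705, f(4.5625) ≈ 1.5179, f(5.1875) ≈ 1.6463, f(5.8125) ≈ 1.7600, f(6.4375) ≈ 1.8621, f(7.0625) ≈ 1.9548, f(7.6875) ≈ 2.0396.
Sum = Δs · [f(3.3125) + f(3.9375) + f(4.5625) + ...].
Sum ≈ 8.3431.

8.3431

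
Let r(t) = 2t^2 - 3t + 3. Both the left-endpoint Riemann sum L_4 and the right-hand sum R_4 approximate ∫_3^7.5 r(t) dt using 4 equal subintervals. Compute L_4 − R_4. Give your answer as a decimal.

L_4 = 162.2109375.
R_4 = 253.3359375.
L_4 − R_4 = -91.125.

-91.125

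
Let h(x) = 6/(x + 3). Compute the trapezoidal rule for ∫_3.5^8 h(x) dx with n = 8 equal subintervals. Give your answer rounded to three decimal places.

Δx = (8 − 3.5)/8 = 0.5625.
h(3.5) = 12/13, h(4.0625) = 96/113, h(4.625) = 48/61, h(5.1875) = 96/131, h(5.75) = 24/35, h(6.3125) = 96/149, h(6.875) = 48/79, h(7.4375) = 96/167, h(8) = 6/11.
T_8 = (Δx/2)·[h(x_0) + 2h(x_1) + ... + 2h(x_{7}) + h(x_8)].
Sum ≈ 3.159.

3.159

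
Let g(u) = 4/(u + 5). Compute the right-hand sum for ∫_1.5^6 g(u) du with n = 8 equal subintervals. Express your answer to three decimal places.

Δu = (6 − 1.5)/8 = 0.5625.
Right endpoints: 2.0625, 2.625, 3.1875, 3.75, 4.3125, 4.875, 5.4375, 6.
g(2.0625) = 64/113, g(2.625) = 32/61, g(3.1875) = 64/131, g(3.75) = 16/35, g(4.3125) = 64/149, g(4.875) = 32/79, g(5.4375) = 64/167, g(6) = 4/11.
Sum = Δu · [g(2.0625) + g(2.625) + g(3.1875) + ...].
Sum ≈ 2.035.

2.035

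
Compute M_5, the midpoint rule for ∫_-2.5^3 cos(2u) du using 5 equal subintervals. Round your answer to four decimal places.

Δu = (3 − (-2.5))/5 = 1.1.
Midpoints: -1.95, -0.85, 0.25, 1.35, 2.45.
f(-1.95) ≈ -0.7259, f(-0.85) ≈ -0.1288, f(0.25) ≈ 0.8776, f(1.35) ≈ -0.9041, f(2.45) ≈ 0.1865.
Sum = Δu · [f(-1.95) + f(-0.85) + f(0.25) + f(1.35) + f(2.45)].
Sum ≈ -0.7642.

-0.7642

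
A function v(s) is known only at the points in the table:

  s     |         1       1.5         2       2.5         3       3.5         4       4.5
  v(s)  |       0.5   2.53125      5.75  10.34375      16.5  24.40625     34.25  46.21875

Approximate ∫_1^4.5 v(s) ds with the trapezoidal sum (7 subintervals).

Δs = 0.5.
T_7 = (0.5/2)·[0.5 + 2·2.53125 + 2·5.75 + 2·10.34375 + 2·16.5 + 2·24.40625 + 2·34.25 + 46.21875] = 58.5703125.

58.5703125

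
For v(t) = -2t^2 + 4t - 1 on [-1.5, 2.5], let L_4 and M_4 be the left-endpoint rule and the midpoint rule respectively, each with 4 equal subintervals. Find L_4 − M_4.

-6

L_4 = -14.
M_4 = -8.
L_4 − M_4 = -6.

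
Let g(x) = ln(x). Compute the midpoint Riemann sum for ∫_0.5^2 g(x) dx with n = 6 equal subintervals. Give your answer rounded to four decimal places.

Δx = (2 − 0.5)/6 = 0.25.
Midpoints: 0.625, 0.875, 1.125, 1.375, 1.625, 1.875.
g(0.625) ≈ -0.4700, g(0.875) ≈ -0.1335, g(1.125) ≈ 0.1178, g(1.375) ≈ 0.3185, g(1.625) ≈ 0.4855, g(1.875) ≈ 0.6286.
Sum = Δx · [g(0.625) + g(0.875) + g(1.125) + ...].
Sum ≈ 0.2367.

0.2367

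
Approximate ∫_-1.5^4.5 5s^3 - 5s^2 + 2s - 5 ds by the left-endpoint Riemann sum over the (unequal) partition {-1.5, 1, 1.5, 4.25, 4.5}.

Subinterval widths: 2.5, 0.5, 2.75, 0.25.
Left endpoints: -1.5, 1, 1.5, 4.25.
f(-1.5) = -36.125, f(1) = -3, f(1.5) = 3.625, f(4.25) = 297.015625.
Sum = Σ Δs_i · f(s_i).
Sum = -7.58984375.

-7.58984375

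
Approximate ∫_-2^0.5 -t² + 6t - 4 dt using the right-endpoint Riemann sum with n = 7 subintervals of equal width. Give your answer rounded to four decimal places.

Δt = (0.5 − (-2))/7 = 5/14.
Right endpoints: -23/14, -9/7, -13/14, -4/7, -3/14, 1/7, 0.5.
f(-23/14) = -3245/196, f(-9/7) = -655/49, f(-13/14) = -2045/196, f(-4/7) = -380/49, f(-3/14) = -1045/196, f(1/7) = -155/49, f(0.5) = -1.25.
Sum = Δt · [f(-23/14) + f(-9/7) + f(-13/14) + ...].
Sum ≈ -20.6633.

-20.6633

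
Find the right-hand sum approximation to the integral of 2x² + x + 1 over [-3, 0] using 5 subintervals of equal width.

Δx = (0 − (-3))/5 = 0.6.
Right endpoints: -2.4, -1.8, -1.2, -0.6, 0.
f(-2.4) = 10.12, f(-1.8) = 5.68, f(-1.2) = 2.68, f(-0.6) = 1.12, f(0) = 1.
Sum = Δx · [f(-2.4) + f(-1.8) + f(-1.2) + f(-0.6) + f(0)].
Sum = 12.36.

12.36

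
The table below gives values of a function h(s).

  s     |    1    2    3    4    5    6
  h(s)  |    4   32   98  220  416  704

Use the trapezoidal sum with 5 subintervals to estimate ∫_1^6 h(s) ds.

Δs = 1.
T_5 = (1/2)·[4 + 2·32 + 2·98 + 2·220 + 2·416 + 704] = 1120.

1120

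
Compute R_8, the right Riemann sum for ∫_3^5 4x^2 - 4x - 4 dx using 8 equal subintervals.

Δx = (5 − 3)/8 = 0.25.
Right endpoints: 3.25, 3.5, 3.75, 4, 4.25, 4.5, 4.75, 5.
f(3.25) = 25.25, f(3.5) = 31, f(3.75) = 37.25, f(4) = 44, f(4.25) = 51.25, f(4.5) = 59, f(4.75) = 67.25, f(5) = 76.
Sum = Δx · [f(3.25) + f(3.5) + f(3.75) + ...].
Sum = 97.75.

97.75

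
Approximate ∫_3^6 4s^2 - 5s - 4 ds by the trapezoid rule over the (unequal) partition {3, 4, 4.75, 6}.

174.75

Subinterval widths: 1, 0.75, 1.25.
f(3) = 17, f(4) = 40, f(4.75) = 62.5, f(6) = 110.
On each subinterval the trapezoid contributes (Δs_i/2)·[f(s_{i-1}) + f(s_i)].
Sum = 174.75.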